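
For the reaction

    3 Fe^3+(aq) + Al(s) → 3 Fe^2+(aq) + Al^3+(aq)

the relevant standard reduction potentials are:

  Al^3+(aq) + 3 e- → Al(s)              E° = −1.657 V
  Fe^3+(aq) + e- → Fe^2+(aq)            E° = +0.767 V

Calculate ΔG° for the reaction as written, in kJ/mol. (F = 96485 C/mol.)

−702 kJ/mol

In the reaction as written Fe^3+(aq) is reduced, so the Fe³⁺/Fe²⁺ couple is the cathode and Al³⁺/Al is the anode.
E°cell = +0.767 − (−1.657) = +2.424 V; balancing electrons gives n = 3.
ΔG° = −nFE°cell = −(3)(96485)(+2.424) J/mol = −702 kJ/mol.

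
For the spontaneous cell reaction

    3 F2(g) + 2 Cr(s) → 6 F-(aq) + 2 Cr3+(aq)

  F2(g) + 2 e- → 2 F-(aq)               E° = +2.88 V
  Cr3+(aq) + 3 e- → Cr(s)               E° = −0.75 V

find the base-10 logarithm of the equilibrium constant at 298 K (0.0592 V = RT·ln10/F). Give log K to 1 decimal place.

log K = 367.9

The F₂/F⁻ couple is reduced (cathode); E°cell = +2.88 − (−0.75) = +3.63 V with n = 6.
At equilibrium E = 0, so log K = nE°cell / 0.0592 = (6)(+3.63) / 0.0592 = 367.9.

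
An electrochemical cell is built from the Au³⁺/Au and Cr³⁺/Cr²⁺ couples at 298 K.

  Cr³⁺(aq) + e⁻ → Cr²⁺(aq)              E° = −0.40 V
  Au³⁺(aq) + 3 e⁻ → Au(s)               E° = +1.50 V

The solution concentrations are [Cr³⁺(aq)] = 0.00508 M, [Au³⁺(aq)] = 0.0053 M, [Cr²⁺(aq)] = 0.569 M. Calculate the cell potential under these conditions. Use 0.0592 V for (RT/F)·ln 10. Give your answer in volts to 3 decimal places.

+1.976 V

The Au³⁺/Au couple has the more positive E°, so it is the cathode; Cr³⁺/Cr²⁺ is the anode.
E°cell = E°cat − E°an = +1.50 − (−0.40) = +1.90 V; n = 3.
Balancing gives Au³⁺(aq) + 3 Cr²⁺(aq) → Au(s) + 3 Cr³⁺(aq); hence Q = [Cr³⁺(aq)]^3 / ([Au³⁺(aq)]·[Cr²⁺(aq)]^3) = 0.000134 (log Q = −3.872).
Applying E = E° − (RT ln10/nF)·log Q gives +1.90 − (0.0592/3)(−3.872) = +1.976 V.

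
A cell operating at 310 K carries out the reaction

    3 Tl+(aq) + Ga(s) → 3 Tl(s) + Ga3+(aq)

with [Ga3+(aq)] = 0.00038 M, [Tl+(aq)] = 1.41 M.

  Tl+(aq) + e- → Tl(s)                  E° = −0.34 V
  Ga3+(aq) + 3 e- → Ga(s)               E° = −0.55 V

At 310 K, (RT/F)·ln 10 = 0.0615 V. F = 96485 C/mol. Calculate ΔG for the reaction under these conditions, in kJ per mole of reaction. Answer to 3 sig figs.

−83.7 kJ/mol

The standard cell potential is −0.34 − (−0.55) = +0.21 V, with n = 3 electrons in the balanced equation.
The reaction quotient is [Ga3+(aq)] / [Tl+(aq)]^3 = 0.000136; by Nernst, E = +0.21 − (0.0615/3)(−3.868) = +0.2893 V.
ΔG = −nFE = −(3)(96485)(+0.2893) J/mol = −83.7 kJ/mol.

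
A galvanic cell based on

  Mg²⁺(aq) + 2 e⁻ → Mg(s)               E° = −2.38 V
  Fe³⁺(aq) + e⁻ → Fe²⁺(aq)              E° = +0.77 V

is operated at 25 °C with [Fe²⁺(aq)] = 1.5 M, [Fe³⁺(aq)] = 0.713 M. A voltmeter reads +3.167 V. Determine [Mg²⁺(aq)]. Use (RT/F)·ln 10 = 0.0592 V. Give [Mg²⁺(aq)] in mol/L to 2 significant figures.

Fe³⁺/Fe²⁺ is the cathode (higher E°); E°cell = +0.77 − (−2.38) = +3.15 V with n = 2.
From the Nernst equation, log Q = n(E° − E)/0.0592 = 2·(+3.15 − (+3.167))/0.0592 = −0.574.
The balanced reaction is 2 Fe³⁺(aq) + Mg(s) → 2 Fe²⁺(aq) + Mg²⁺(aq), so Q = ([Fe²⁺(aq)]^2·[Mg²⁺(aq)]) / [Fe³⁺(aq)]^2.
Substituting the known concentrations and solving, log [Mg²⁺(aq)] = −1.220 and [Mg²⁺(aq)] = 0.060 M.

0.060 M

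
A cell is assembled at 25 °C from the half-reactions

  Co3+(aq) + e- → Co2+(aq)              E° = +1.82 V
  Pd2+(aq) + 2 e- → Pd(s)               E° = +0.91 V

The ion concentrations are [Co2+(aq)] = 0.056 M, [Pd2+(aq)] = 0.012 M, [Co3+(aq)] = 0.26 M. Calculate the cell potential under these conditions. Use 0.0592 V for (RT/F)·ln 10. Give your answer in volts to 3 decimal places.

Since E°(Co³⁺/Co²⁺) > E°(Pd²⁺/Pd), Co³⁺/Co²⁺ serves as the cathode.
The standard potential is +1.82 − (+0.91) = +0.91 V and the balanced reaction transfers n = 2 electrons.
The balanced reaction is 2 Co3+(aq) + Pd(s) → 2 Co2+(aq) + Pd2+(aq), so Q = ([Co2+(aq)]^2·[Pd2+(aq)]) / [Co3+(aq)]^2 = 0.000557 and log Q = −3.254.
Applying E = E° − (RT ln10/nF)·log Q gives +0.91 − (0.0592/2)(−3.254) = +1.006 V.

+1.006 V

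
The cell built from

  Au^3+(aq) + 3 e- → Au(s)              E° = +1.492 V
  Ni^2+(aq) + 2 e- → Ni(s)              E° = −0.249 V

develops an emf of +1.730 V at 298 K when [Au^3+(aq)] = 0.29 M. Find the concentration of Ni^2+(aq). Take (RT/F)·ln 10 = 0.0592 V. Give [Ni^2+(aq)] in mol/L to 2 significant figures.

Au³⁺/Au is the cathode (higher E°); E°cell = +1.492 − (−0.249) = +1.741 V with n = 6.
Rearranging E = E° − (0.0592/n)·log Q gives log Q = 6(+1.741 − (+1.730))/0.0592 = 1.115.
The balanced reaction is 2 Au^3+(aq) + 3 Ni(s) → 2 Au(s) + 3 Ni^2+(aq), so Q = [Ni^2+(aq)]^3 / [Au^3+(aq)]^2.
Isolating [Ni^2+(aq)] in Q = 10^{1.115} yields log [Ni^2+(aq)] = 0.013, i.e. 1.0 M.

1.0 M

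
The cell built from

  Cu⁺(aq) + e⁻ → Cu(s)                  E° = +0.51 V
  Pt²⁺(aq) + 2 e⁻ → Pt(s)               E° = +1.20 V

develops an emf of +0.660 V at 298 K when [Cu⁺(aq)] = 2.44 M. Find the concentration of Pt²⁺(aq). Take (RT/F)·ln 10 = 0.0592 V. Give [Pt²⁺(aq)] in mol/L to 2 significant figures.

0.58 M

The Pt²⁺/Pt couple has the larger reduction potential, so it is the cathode: E°cell = +1.20 − (+0.51) = +0.69 V and n = 2.
From the Nernst equation, log Q = n(E° − E)/0.0592 = 2·(+0.69 − (+0.660))/0.0592 = 1.014.
Balancing electrons gives Pt²⁺(aq) + 2 Cu(s) → Pt(s) + 2 Cu⁺(aq); thus Q = [Cu⁺(aq)]^2 / [Pt²⁺(aq)].
Solving for the unknown gives log [Pt²⁺(aq)] = −0.239, so [Pt²⁺(aq)] ≈ 0.58 M.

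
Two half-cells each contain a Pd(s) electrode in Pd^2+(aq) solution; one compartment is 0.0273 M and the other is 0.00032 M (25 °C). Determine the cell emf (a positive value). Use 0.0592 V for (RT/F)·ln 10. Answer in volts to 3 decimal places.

0.057 V

For a concentration cell E°cell = 0, since both electrodes use the same couple.
The compartment with the higher Pd^2+(aq) concentration (0.0273 M) acts as the cathode; ions are reduced there and produced at the dilute (0.00032 M) anode.
With n = 2, Ecell = −(0.0592/2)·log([dilute]/[conc]) = −(0.0592/2)·log(0.00032/0.0273) = +0.057 V.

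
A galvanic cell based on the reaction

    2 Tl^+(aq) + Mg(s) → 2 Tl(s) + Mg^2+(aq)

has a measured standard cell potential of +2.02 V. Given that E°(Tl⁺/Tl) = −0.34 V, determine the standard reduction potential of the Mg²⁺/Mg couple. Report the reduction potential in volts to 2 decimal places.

In the reaction as written the Tl⁺/Tl couple is reduced (cathode) and Mg²⁺/Mg is oxidized (anode), so E°cell = E°(Tl⁺/Tl) − E°(Mg²⁺/Mg).
E°(Mg²⁺/Mg) = E°(cathode) − E°cell = −0.34 − (+2.02) = −2.36 V.

−2.36 V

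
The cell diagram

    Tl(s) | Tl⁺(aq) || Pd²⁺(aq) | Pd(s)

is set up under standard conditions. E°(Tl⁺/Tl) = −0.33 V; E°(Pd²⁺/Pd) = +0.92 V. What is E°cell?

By convention the left-hand electrode in cell notation is the anode (oxidation) and the right-hand electrode is the cathode (reduction).
E°cell = E°(right) − E°(left) = +0.92 − (−0.33) = +1.25 V.

+1.25 V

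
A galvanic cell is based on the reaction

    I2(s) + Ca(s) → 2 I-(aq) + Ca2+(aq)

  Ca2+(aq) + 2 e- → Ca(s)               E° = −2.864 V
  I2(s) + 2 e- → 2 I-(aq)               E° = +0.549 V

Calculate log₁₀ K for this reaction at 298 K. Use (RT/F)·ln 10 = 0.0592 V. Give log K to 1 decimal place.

The I₂/I⁻ couple is reduced (cathode); E°cell = +0.549 − (−2.864) = +3.413 V with n = 2.
At equilibrium E = 0, so log K = nE°cell / 0.0592 = (2)(+3.413) / 0.0592 = 115.3.

log K = 115.3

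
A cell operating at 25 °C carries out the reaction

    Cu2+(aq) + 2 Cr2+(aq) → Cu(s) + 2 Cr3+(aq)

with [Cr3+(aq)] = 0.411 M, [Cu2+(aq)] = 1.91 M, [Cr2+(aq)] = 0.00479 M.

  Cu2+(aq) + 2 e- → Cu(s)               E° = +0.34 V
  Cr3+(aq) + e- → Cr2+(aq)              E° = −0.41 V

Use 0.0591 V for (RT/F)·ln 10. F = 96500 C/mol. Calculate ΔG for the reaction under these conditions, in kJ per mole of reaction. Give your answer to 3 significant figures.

−124 kJ/mol

E°cell = +0.34 − (−0.41) = +0.75 V; the balanced reaction transfers n = 2 electrons.
Q = [Cr3+(aq)]^2 / ([Cu2+(aq)]·[Cr2+(aq)]^2) = 3.85×10^3, so log Q = 3.586 and E = +0.75 − (0.0591/2)(3.586) = +0.6440 V.
Finally ΔG = −nFE = −(2)(96500 C/mol)(+0.6440 V) = −124 kJ/mol.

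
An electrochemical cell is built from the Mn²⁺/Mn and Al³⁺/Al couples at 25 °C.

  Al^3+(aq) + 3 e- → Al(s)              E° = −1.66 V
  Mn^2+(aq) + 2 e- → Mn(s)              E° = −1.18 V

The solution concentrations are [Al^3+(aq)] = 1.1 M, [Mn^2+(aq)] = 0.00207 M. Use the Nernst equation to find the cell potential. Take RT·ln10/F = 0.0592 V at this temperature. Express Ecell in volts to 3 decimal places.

+0.400 V

Since E°(Mn²⁺/Mn) > E°(Al³⁺/Al), Mn²⁺/Mn serves as the cathode.
E°cell = −1.18 − (−1.66) = +0.48 V, with n = 6 electrons transferred.
For the overall reaction 3 Mn^2+(aq) + 2 Al(s) → 3 Mn(s) + 2 Al^3+(aq), Q = [Al^3+(aq)]^2 / [Mn^2+(aq)]^3 = 1.36×10^8, giving log Q = 8.135.
Applying E = E° − (RT ln10/nF)·log Q gives +0.48 − (0.0592/6)(8.135) = +0.400 V.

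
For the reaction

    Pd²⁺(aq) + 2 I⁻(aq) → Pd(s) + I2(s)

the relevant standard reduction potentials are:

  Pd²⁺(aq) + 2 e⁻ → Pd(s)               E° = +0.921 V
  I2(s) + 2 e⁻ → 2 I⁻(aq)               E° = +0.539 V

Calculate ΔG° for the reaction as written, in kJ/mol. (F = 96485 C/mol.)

−73.7 kJ/mol

In the reaction as written Pd²⁺(aq) is reduced, so the Pd²⁺/Pd couple is the cathode and I₂/I⁻ is the anode.
E°cell = +0.921 − (+0.539) = +0.382 V; balancing electrons gives n = 2.
ΔG° = −nFE°cell = −(2)(96485)(+0.382) J/mol = −73.7 kJ/mol.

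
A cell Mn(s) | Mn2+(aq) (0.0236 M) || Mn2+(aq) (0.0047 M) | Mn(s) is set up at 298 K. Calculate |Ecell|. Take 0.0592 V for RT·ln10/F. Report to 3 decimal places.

For a concentration cell E°cell = 0, since both electrodes use the same couple.
The compartment with the higher Mn2+(aq) concentration (0.0236 M) acts as the cathode; ions are reduced there and produced at the dilute (0.0047 M) anode.
With n = 2, Ecell = −(0.0592/2)·log([dilute]/[conc]) = −(0.0592/2)·log(0.0047/0.0236) = +0.021 V.

0.021 V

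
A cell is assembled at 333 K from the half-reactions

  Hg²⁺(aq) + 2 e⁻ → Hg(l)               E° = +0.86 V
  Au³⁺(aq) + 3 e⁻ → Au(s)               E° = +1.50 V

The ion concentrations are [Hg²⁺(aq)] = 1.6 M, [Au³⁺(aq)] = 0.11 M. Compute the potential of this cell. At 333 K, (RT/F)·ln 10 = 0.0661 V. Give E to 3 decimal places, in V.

Au³⁺/Au is reduced (cathode, E° = +1.50 V) and Hg²⁺/Hg is oxidized (anode).
E°cell = E°cat − E°an = +1.50 − (+0.86) = +0.64 V; n = 6.
For the overall reaction 2 Au³⁺(aq) + 3 Hg(l) → 2 Au(s) + 3 Hg²⁺(aq), Q = [Hg²⁺(aq)]^3 / [Au³⁺(aq)]^2 = 339, giving log Q = 2.530.
By the Nernst equation, E = +0.64 − (0.0661/6)·(2.530) = +0.612 V.

+0.612 V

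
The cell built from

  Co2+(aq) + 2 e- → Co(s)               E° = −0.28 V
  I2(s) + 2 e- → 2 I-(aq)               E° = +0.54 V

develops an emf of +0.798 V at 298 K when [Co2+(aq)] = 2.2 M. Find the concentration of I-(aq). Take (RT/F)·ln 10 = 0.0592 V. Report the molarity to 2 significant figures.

With I₂/I⁻ at the cathode and Co²⁺/Co at the anode, E°cell = +0.54 − (−0.28) = +0.82 V (n = 2).
Since E = E° − (0.0592/n)·log Q, log Q = n(E° − E)/0.0592 = 0.743.
Balancing electrons gives I2(s) + Co(s) → 2 I-(aq) + Co2+(aq); thus Q = [I-(aq)]^2·[Co2+(aq)].
Substituting the known concentrations and solving, log [I-(aq)] = 0.200 and [I-(aq)] = 1.6 M.

1.6 M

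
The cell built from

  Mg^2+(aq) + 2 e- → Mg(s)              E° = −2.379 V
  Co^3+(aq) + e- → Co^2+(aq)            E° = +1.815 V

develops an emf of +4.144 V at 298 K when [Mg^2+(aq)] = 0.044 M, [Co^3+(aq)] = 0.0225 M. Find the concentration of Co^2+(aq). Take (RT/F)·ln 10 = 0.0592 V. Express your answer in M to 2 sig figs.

With Co³⁺/Co²⁺ at the cathode and Mg²⁺/Mg at the anode, E°cell = +1.815 − (−2.379) = +4.194 V (n = 2).
Rearranging E = E° − (0.0592/n)·log Q gives log Q = 2(+4.194 − (+4.144))/0.0592 = 1.689.
The balanced reaction is 2 Co^3+(aq) + Mg(s) → 2 Co^2+(aq) + Mg^2+(aq), so Q = ([Co^2+(aq)]^2·[Mg^2+(aq)]) / [Co^3+(aq)]^2.
Solving for the unknown gives log [Co^2+(aq)] = −0.125, so [Co^2+(aq)] ≈ 0.75 M.

0.75 M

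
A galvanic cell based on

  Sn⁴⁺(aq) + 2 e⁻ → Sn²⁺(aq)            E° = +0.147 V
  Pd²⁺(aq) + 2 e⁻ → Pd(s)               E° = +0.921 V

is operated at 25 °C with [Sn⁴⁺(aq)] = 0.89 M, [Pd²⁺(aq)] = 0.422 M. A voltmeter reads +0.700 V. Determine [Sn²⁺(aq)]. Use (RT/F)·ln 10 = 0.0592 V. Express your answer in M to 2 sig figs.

Pd²⁺/Pd is the cathode (higher E°); E°cell = +0.921 − (+0.147) = +0.774 V with n = 2.
Since E = E° − (0.0592/n)·log Q, log Q = n(E° − E)/0.0592 = 2.500.
Balancing electrons gives Pd²⁺(aq) + Sn²⁺(aq) → Pd(s) + Sn⁴⁺(aq); thus Q = [Sn⁴⁺(aq)] / ([Pd²⁺(aq)]·[Sn²⁺(aq)]).
Substituting the known concentrations and solving, log [Sn²⁺(aq)] = −2.176 and [Sn²⁺(aq)] = 0.0067 M.

0.0067 M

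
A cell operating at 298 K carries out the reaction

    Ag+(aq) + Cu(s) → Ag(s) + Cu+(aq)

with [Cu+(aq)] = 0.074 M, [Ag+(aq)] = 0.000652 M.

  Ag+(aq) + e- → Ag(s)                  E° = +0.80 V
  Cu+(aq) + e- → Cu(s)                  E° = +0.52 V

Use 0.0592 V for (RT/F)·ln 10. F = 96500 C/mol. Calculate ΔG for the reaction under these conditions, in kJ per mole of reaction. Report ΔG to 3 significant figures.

−15.3 kJ/mol

With Ag⁺/Ag reduced at the cathode, E°cell = +0.80 − (+0.52) = +0.28 V and n = 1.
Here Q = [Cu+(aq)] / [Ag+(aq)] = 113 (log Q = 2.055), giving E = +0.28 − (0.0592/1)·(2.055) = +0.1583 V.
ΔG = −nFE = −(1)(96500)(+0.1583) J/mol = −15.3 kJ/mol.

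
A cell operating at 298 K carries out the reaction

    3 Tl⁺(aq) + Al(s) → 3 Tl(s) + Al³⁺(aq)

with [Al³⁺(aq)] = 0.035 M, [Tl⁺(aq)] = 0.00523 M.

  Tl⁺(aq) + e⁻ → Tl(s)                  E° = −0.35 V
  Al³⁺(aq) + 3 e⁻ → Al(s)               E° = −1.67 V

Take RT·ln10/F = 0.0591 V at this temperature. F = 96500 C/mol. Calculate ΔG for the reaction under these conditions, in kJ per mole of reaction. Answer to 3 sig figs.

E°cell = −0.35 − (−1.67) = +1.32 V; the balanced reaction transfers n = 3 electrons.
Q = [Al³⁺(aq)] / [Tl⁺(aq)]^3 = 2.45×10^5, so log Q = 5.389 and E = +1.32 − (0.0591/3)(5.389) = +1.2138 V.
Finally ΔG = −nFE = −(3)(96500 C/mol)(+1.2138 V) = −351 kJ/mol.

−351 kJ/mol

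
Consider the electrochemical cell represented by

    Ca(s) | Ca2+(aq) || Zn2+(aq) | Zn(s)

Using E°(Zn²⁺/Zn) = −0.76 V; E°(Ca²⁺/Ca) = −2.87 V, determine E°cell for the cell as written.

+2.11 V

By convention the left-hand electrode in cell notation is the anode (oxidation) and the right-hand electrode is the cathode (reduction).
E°cell = E°(right) − E°(left) = −0.76 − (−2.87) = +2.11 V.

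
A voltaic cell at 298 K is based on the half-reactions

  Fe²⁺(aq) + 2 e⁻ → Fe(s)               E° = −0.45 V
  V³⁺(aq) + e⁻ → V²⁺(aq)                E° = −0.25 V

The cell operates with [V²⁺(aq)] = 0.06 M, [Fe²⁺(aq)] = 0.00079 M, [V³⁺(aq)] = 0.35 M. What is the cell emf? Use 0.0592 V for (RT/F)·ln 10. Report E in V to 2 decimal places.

V³⁺/V²⁺ is reduced (cathode, E° = −0.25 V) and Fe²⁺/Fe is oxidized (anode).
E°cell = −0.25 − (−0.45) = +0.20 V, with n = 2 electrons transferred.
For the overall reaction 2 V³⁺(aq) + Fe(s) → 2 V²⁺(aq) + Fe²⁺(aq), Q = ([V²⁺(aq)]^2·[Fe²⁺(aq)]) / [V³⁺(aq)]^2 = 2.32×10^−5, giving log Q = −4.634.
E = E° − (0.0592/n)·log Q = +0.20 − (0.0592/2)(−4.634) = +0.34 V.

+0.34 V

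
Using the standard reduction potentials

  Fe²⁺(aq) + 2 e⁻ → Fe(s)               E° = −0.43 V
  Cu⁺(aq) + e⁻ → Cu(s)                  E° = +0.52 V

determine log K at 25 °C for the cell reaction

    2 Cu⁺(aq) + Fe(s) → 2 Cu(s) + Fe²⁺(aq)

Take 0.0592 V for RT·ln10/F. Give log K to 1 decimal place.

log K = 32.1

The Cu⁺/Cu couple is reduced (cathode); E°cell = +0.52 − (−0.43) = +0.95 V with n = 2.
At equilibrium E = 0, so log K = nE°cell / 0.0592 = (2)(+0.95) / 0.0592 = 32.1.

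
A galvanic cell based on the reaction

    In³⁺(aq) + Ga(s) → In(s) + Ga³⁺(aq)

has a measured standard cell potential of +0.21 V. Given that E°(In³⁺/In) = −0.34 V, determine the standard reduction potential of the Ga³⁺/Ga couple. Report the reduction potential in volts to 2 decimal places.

In the reaction as written the In³⁺/In couple is reduced (cathode) and Ga³⁺/Ga is oxidized (anode), so E°cell = E°(In³⁺/In) − E°(Ga³⁺/Ga).
E°(Ga³⁺/Ga) = E°(cathode) − E°cell = −0.34 − (+0.21) = −0.55 V.

−0.55 V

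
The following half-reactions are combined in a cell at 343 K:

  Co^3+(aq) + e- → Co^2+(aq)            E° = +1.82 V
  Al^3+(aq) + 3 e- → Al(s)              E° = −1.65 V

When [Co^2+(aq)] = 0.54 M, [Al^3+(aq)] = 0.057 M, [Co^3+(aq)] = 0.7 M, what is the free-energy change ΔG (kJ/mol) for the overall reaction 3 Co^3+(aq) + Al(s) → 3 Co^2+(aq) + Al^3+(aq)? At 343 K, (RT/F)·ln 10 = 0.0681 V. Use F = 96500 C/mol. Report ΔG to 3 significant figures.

With Co³⁺/Co²⁺ reduced at the cathode, E°cell = +1.82 − (−1.65) = +3.47 V and n = 3.
Q = ([Co^2+(aq)]^3·[Al^3+(aq)]) / [Co^3+(aq)]^3 = 0.0262, so log Q = −1.582 and E = +3.47 − (0.0681/3)(−1.582) = +3.5059 V.
Then ΔG = −nFE = −3 × 96500 × +3.5059 J/mol = −1010 kJ/mol.

−1010 kJ/mol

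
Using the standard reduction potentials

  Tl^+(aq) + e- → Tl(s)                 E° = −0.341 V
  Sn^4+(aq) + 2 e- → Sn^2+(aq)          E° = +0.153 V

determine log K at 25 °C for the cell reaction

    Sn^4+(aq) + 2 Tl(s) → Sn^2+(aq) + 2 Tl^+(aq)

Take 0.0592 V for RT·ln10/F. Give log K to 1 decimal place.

log K = 16.7

The Sn⁴⁺/Sn²⁺ couple is reduced (cathode); E°cell = +0.153 − (−0.341) = +0.494 V with n = 2.
At equilibrium E = 0, so log K = nE°cell / 0.0592 = (2)(+0.494) / 0.0592 = 16.7.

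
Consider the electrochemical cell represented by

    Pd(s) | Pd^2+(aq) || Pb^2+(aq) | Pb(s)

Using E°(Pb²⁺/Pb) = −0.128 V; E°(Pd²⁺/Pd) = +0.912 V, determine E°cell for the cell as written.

By convention the left-hand electrode in cell notation is the anode (oxidation) and the right-hand electrode is the cathode (reduction).
E°cell = E°(right) − E°(left) = −0.128 − (+0.912) = −1.040 V.
The negative sign shows that, as written, the cell would require an external voltage to drive the reaction.

−1.040 V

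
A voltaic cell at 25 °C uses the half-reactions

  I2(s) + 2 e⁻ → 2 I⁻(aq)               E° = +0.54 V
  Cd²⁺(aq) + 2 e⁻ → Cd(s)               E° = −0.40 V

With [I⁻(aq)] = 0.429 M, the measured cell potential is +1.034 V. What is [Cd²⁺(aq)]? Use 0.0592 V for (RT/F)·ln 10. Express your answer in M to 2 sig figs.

With I₂/I⁻ at the cathode and Cd²⁺/Cd at the anode, E°cell = +0.54 − (−0.40) = +0.94 V (n = 2).
Since E = E° − (0.0592/n)·log Q, log Q = n(E° − E)/0.0592 = −3.176.
For I2(s) + Cd(s) → 2 I⁻(aq) + Cd²⁺(aq), the reaction quotient is Q = [I⁻(aq)]^2·[Cd²⁺(aq)].
Substituting the known concentrations and solving, log [Cd²⁺(aq)] = −2.441 and [Cd²⁺(aq)] = 0.0036 M.

0.0036 M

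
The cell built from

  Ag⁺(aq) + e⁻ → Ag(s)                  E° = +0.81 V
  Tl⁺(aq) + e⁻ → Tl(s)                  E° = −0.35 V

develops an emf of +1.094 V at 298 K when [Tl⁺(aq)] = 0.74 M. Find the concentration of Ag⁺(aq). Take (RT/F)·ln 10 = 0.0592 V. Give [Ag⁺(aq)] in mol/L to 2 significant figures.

The Ag⁺/Ag couple has the larger reduction potential, so it is the cathode: E°cell = +0.81 − (−0.35) = +1.16 V and n = 1.
Rearranging E = E° − (0.0592/n)·log Q gives log Q = 1(+1.16 − (+1.094))/0.0592 = 1.115.
Balancing electrons gives Ag⁺(aq) + Tl(s) → Ag(s) + Tl⁺(aq); thus Q = [Tl⁺(aq)] / [Ag⁺(aq)].
Substituting the known concentrations and solving, log [Ag⁺(aq)] = −1.246 and [Ag⁺(aq)] = 0.057 M.

0.057 M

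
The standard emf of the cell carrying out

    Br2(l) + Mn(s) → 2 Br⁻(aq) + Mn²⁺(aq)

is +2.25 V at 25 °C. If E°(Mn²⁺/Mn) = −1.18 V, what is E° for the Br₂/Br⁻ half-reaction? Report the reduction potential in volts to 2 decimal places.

+1.07 V

In the reaction as written the Br₂/Br⁻ couple is reduced (cathode) and Mn²⁺/Mn is oxidized (anode), so E°cell = E°(Br₂/Br⁻) − E°(Mn²⁺/Mn).
E°(Br₂/Br⁻) = E°cell + E°(anode) = +2.25 + (−1.18) = +1.07 V.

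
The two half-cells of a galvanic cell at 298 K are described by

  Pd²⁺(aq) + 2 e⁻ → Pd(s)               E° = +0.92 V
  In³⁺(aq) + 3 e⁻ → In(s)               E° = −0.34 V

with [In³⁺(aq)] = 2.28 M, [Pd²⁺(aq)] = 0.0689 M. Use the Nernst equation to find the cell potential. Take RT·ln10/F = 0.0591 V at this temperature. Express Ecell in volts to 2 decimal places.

Since E°(Pd²⁺/Pd) > E°(In³⁺/In), Pd²⁺/Pd serves as the cathode.
E°cell = +0.92 − (−0.34) = +1.26 V, with n = 6 electrons transferred.
The balanced reaction is 3 Pd²⁺(aq) + 2 In(s) → 3 Pd(s) + 2 In³⁺(aq), so Q = [In³⁺(aq)]^2 / [Pd²⁺(aq)]^3 = 1.59×10^4 and log Q = 4.201.
E = E° − (0.0591/n)·log Q = +1.26 − (0.0591/6)(4.201) = +1.22 V.

+1.22 V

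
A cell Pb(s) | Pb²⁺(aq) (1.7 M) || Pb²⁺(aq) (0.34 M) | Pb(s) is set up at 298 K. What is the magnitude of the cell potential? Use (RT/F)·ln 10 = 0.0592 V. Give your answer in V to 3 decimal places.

0.021 V

For a concentration cell E°cell = 0, since both electrodes use the same couple.
The compartment with the higher Pb²⁺(aq) concentration (1.7 M) acts as the cathode; ions are reduced there and produced at the dilute (0.34 M) anode.
With n = 2, Ecell = −(0.0592/2)·log([dilute]/[conc]) = −(0.0592/2)·log(0.34/1.7) = +0.021 V.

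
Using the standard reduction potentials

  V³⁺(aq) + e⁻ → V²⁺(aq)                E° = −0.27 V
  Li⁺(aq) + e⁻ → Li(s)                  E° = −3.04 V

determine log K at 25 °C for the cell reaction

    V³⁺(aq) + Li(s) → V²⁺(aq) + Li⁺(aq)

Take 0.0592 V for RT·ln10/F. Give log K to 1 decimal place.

The V³⁺/V²⁺ couple is reduced (cathode); E°cell = −0.27 − (−3.04) = +2.77 V with n = 1.
At equilibrium E = 0, so log K = nE°cell / 0.0592 = (1)(+2.77) / 0.0592 = 46.8.

log K = 46.8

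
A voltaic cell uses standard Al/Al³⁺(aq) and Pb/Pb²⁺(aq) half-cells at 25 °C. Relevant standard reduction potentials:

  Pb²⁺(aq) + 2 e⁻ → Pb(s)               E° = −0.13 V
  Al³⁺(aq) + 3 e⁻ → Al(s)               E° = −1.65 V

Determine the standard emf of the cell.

Of the two couples in this cell, the one with the more positive reduction potential is reduced at the cathode: here that is Pb²⁺/Pb (−0.13 V); Al³⁺/Al (−1.65 V) is the anode.
E°cell = E°(cathode) − E°(anode) = −0.13 − (−1.65) = +1.52 V.

+1.52 V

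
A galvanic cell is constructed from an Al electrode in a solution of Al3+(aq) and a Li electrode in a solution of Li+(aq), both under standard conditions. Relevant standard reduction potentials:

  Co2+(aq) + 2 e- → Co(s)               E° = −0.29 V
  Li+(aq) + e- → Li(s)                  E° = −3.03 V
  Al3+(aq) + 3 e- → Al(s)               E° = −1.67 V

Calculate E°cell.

+1.36 V

The Al³⁺/Al couple has the higher E°, so Al ion is reduced (cathode) and Li is oxidized (anode).
E°cell = E°(cathode) − E°(anode) = −1.67 − (−3.03) = +1.36 V.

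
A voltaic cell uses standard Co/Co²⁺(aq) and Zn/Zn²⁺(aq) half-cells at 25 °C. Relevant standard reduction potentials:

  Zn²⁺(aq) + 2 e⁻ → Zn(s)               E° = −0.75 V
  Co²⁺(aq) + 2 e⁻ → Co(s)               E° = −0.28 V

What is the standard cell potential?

+0.47 V

Of the two couples in this cell, the one with the more positive reduction potential is reduced at the cathode: here that is Co²⁺/Co (−0.28 V); Zn²⁺/Zn (−0.75 V) is the anode.
E°cell = E°(cathode) − E°(anode) = −0.28 − (−0.75) = +0.47 V.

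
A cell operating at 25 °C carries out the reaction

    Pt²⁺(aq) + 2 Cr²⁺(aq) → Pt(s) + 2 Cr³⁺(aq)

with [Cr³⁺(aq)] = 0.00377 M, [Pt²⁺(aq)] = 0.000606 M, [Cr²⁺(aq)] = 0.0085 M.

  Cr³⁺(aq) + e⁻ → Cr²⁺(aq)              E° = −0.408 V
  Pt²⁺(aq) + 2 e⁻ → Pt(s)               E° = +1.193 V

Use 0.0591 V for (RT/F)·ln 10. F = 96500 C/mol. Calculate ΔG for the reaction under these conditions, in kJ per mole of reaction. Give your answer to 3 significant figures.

−295 kJ/mol

With Pt²⁺/Pt reduced at the cathode, E°cell = +1.193 − (−0.408) = +1.601 V and n = 2.
Q = [Cr³⁺(aq)]^2 / ([Pt²⁺(aq)]·[Cr²⁺(aq)]^2) = 325, so log Q = 2.511 and E = +1.601 − (0.0591/2)(2.511) = +1.5268 V.
Then ΔG = −nFE = −2 × 96500 × +1.5268 J/mol = −295 kJ/mol.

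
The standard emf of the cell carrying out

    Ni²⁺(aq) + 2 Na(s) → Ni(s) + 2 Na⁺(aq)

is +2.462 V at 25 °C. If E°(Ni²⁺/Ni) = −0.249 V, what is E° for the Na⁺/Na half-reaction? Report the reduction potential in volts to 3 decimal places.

−2.711 V

In the reaction as written the Ni²⁺/Ni couple is reduced (cathode) and Na⁺/Na is oxidized (anode), so E°cell = E°(Ni²⁺/Ni) − E°(Na⁺/Na).
E°(Na⁺/Na) = E°(cathode) − E°cell = −0.249 − (+2.462) = −2.711 V.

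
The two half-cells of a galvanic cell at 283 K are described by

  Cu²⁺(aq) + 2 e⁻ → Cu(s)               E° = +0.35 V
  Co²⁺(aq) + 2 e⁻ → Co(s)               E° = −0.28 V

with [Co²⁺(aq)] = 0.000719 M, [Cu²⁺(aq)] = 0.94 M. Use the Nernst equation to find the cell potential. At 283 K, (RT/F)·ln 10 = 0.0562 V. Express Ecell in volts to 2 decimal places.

+0.72 V

Since E°(Cu²⁺/Cu) > E°(Co²⁺/Co), Cu²⁺/Cu serves as the cathode.
E°cell = +0.35 − (−0.28) = +0.63 V, with n = 2 electrons transferred.
For the overall reaction Cu²⁺(aq) + Co(s) → Cu(s) + Co²⁺(aq), Q = [Co²⁺(aq)] / [Cu²⁺(aq)] = 0.000765, giving log Q = −3.116.
By the Nernst equation, E = +0.63 − (0.0562/2)·(−3.116) = +0.72 V.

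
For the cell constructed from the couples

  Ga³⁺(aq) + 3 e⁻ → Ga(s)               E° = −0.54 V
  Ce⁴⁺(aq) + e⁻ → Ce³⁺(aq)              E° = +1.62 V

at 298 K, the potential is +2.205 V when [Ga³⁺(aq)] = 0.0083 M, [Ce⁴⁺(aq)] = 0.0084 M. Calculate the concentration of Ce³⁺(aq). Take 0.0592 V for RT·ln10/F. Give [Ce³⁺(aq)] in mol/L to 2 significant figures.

0.0072 M

Ce⁴⁺/Ce³⁺ is the cathode (higher E°); E°cell = +1.62 − (−0.54) = +2.16 V with n = 3.
From the Nernst equation, log Q = n(E° − E)/0.0592 = 3·(+2.16 − (+2.205))/0.0592 = −2.280.
The balanced reaction is 3 Ce⁴⁺(aq) + Ga(s) → 3 Ce³⁺(aq) + Ga³⁺(aq), so Q = ([Ce³⁺(aq)]^3·[Ga³⁺(aq)]) / [Ce⁴⁺(aq)]^3.
Isolating [Ce³⁺(aq)] in Q = 10^{−2.280} yields log [Ce³⁺(aq)] = −2.142, i.e. 0.0072 M.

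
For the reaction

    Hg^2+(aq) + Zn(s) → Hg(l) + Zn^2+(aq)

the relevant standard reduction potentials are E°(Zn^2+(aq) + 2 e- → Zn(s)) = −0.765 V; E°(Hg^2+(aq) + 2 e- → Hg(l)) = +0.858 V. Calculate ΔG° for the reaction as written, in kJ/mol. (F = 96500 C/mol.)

In the reaction as written Hg^2+(aq) is reduced, so the Hg²⁺/Hg couple is the cathode and Zn²⁺/Zn is the anode.
E°cell = +0.858 − (−0.765) = +1.623 V; balancing electrons gives n = 2.
ΔG° = −nFE°cell = −(2)(96500)(+1.623) J/mol = −313 kJ/mol.

−313 kJ/mol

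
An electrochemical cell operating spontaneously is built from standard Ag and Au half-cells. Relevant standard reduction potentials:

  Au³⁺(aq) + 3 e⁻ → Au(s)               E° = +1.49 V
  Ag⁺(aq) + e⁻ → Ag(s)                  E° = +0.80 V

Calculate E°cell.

Of the two couples in this cell, the one with the more positive reduction potential is reduced at the cathode: here that is Au³⁺/Au (+1.49 V); Ag⁺/Ag (+0.80 V) is the anode.
E°cell = E°(cathode) − E°(anode) = +1.49 − (+0.80) = +0.69 V.

+0.69 V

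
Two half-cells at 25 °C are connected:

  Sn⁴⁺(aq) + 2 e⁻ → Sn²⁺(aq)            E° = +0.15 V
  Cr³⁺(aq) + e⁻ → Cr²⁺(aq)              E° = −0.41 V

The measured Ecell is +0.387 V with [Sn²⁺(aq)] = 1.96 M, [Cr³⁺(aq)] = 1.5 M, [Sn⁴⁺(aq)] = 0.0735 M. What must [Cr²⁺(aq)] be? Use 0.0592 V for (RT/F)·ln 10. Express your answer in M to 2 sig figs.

0.0093 M

Sn⁴⁺/Sn²⁺ is the cathode (higher E°); E°cell = +0.15 − (−0.41) = +0.56 V with n = 2.
Rearranging E = E° − (0.0592/n)·log Q gives log Q = 2(+0.56 − (+0.387))/0.0592 = 5.845.
Balancing electrons gives Sn⁴⁺(aq) + 2 Cr²⁺(aq) → Sn²⁺(aq) + 2 Cr³⁺(aq); thus Q = ([Sn²⁺(aq)]·[Cr³⁺(aq)]^2) / ([Sn⁴⁺(aq)]·[Cr²⁺(aq)]^2).
Substituting the known concentrations and solving, log [Cr²⁺(aq)] = −2.033 and [Cr²⁺(aq)] = 0.0093 M.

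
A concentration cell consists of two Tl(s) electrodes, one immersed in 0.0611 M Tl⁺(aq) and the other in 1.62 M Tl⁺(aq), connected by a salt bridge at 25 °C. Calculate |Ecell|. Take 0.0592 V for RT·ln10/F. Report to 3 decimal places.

0.084 V

For a concentration cell E°cell = 0, since both electrodes use the same couple.
The compartment with the higher Tl⁺(aq) concentration (1.62 M) acts as the cathode; ions are reduced there and produced at the dilute (0.0611 M) anode.
With n = 1, Ecell = −(0.0592/1)·log([dilute]/[conc]) = −(0.0592/1)·log(0.0611/1.62) = +0.084 V.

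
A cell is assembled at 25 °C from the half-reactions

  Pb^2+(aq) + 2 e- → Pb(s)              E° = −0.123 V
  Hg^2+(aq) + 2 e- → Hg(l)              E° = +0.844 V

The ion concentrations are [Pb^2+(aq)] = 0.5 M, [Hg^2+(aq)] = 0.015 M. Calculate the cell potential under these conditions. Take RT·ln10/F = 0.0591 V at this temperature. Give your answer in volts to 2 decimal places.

+0.92 V

Since E°(Hg²⁺/Hg) > E°(Pb²⁺/Pb), Hg²⁺/Hg serves as the cathode.
E°cell = +0.844 − (−0.123) = +0.967 V, with n = 2 electrons transferred.
For the overall reaction Hg^2+(aq) + Pb(s) → Hg(l) + Pb^2+(aq), Q = [Pb^2+(aq)] / [Hg^2+(aq)] = 33.3, giving log Q = 1.523.
By the Nernst equation, E = +0.967 − (0.0591/2)·(1.523) = +0.92 V.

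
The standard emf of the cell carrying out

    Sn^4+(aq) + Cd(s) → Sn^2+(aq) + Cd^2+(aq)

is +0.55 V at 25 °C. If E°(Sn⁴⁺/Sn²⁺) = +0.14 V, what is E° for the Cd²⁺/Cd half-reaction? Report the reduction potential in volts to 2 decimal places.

−0.41 V

In the reaction as written the Sn⁴⁺/Sn²⁺ couple is reduced (cathode) and Cd²⁺/Cd is oxidized (anode), so E°cell = E°(Sn⁴⁺/Sn²⁺) − E°(Cd²⁺/Cd).
E°(Cd²⁺/Cd) = E°(cathode) − E°cell = +0.14 − (+0.55) = −0.41 V.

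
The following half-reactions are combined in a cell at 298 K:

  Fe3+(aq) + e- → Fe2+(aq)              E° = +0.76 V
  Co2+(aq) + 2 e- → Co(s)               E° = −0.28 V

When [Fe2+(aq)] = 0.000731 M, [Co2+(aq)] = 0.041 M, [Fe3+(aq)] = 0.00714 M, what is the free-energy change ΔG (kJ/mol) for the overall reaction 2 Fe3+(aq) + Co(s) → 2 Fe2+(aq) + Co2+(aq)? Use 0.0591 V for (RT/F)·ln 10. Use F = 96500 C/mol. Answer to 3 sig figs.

With Fe³⁺/Fe²⁺ reduced at the cathode, E°cell = +0.76 − (−0.28) = +1.04 V and n = 2.
Q = ([Fe2+(aq)]^2·[Co2+(aq)]) / [Fe3+(aq)]^2 = 0.00043, so log Q = −3.367 and E = +1.04 − (0.0591/2)(−3.367) = +1.1395 V.
Then ΔG = −nFE = −2 × 96500 × +1.1395 J/mol = −220 kJ/mol.

−220 kJ/mol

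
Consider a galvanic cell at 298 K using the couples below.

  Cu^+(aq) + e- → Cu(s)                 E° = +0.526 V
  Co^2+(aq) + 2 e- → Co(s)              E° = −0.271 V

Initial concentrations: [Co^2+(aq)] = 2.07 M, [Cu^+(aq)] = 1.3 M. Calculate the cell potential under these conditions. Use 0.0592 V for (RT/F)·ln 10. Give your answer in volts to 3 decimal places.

+0.794 V

The Cu⁺/Cu couple has the more positive E°, so it is the cathode; Co²⁺/Co is the anode.
E°cell = +0.526 − (−0.271) = +0.797 V, with n = 2 electrons transferred.
Balancing gives 2 Cu^+(aq) + Co(s) → 2 Cu(s) + Co^2+(aq); hence Q = [Co^2+(aq)] / [Cu^+(aq)]^2 = 1.22 (log Q = 0.088).
E = E° − (0.0592/n)·log Q = +0.797 − (0.0592/2)(0.088) = +0.794 V.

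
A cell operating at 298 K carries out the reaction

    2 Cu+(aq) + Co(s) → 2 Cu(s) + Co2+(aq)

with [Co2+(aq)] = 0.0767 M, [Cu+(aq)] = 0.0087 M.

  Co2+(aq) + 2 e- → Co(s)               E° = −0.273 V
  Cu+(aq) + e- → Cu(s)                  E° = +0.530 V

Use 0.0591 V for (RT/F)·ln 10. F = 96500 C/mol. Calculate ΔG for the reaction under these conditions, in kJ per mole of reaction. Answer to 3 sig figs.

E°cell = +0.530 − (−0.273) = +0.803 V; the balanced reaction transfers n = 2 electrons.
The reaction quotient is [Co2+(aq)] / [Cu+(aq)]^2 = 1.01×10^3; by Nernst, E = +0.803 − (0.0591/2)(3.006) = +0.7142 V.
ΔG = −nFE = −(2)(96500)(+0.7142) J/mol = −138 kJ/mol.

−138 kJ/mol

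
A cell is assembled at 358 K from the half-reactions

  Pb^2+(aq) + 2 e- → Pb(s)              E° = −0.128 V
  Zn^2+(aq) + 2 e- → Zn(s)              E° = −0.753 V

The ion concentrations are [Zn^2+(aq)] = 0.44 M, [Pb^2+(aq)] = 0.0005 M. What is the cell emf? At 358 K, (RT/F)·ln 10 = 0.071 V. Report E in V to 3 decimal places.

Pb²⁺/Pb is reduced (cathode, E° = −0.128 V) and Zn²⁺/Zn is oxidized (anode).
E°cell = −0.128 − (−0.753) = +0.625 V, with n = 2 electrons transferred.
For the overall reaction Pb^2+(aq) + Zn(s) → Pb(s) + Zn^2+(aq), Q = [Zn^2+(aq)] / [Pb^2+(aq)] = 880, giving log Q = 2.944.
E = E° − (0.071/n)·log Q = +0.625 − (0.071/2)(2.944) = +0.520 V.

+0.520 V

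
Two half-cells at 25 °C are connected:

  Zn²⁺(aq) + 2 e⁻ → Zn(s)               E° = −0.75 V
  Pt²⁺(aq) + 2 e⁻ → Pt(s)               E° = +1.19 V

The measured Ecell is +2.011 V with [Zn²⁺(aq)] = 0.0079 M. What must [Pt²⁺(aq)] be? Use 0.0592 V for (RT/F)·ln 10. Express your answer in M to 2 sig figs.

2.0 M

With Pt²⁺/Pt at the cathode and Zn²⁺/Zn at the anode, E°cell = +1.19 − (−0.75) = +1.94 V (n = 2).
Rearranging E = E° − (0.0592/n)·log Q gives log Q = 2(+1.94 − (+2.011))/0.0592 = −2.399.
Balancing electrons gives Pt²⁺(aq) + Zn(s) → Pt(s) + Zn²⁺(aq); thus Q = [Zn²⁺(aq)] / [Pt²⁺(aq)].
Isolating [Pt²⁺(aq)] in Q = 10^{−2.399} yields log [Pt²⁺(aq)] = 0.297, i.e. 2.0 M.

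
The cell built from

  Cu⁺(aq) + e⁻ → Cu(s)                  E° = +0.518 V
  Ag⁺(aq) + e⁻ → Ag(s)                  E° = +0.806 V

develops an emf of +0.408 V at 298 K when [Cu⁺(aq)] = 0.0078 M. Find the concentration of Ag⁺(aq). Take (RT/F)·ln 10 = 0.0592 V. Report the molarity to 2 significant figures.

0.83 M

Ag⁺/Ag is the cathode (higher E°); E°cell = +0.806 − (+0.518) = +0.288 V with n = 1.
From the Nernst equation, log Q = n(E° − E)/0.0592 = 1·(+0.288 − (+0.408))/0.0592 = −2.027.
The balanced reaction is Ag⁺(aq) + Cu(s) → Ag(s) + Cu⁺(aq), so Q = [Cu⁺(aq)] / [Ag⁺(aq)].
Substituting the known concentrations and solving, log [Ag⁺(aq)] = −0.081 and [Ag⁺(aq)] = 0.83 M.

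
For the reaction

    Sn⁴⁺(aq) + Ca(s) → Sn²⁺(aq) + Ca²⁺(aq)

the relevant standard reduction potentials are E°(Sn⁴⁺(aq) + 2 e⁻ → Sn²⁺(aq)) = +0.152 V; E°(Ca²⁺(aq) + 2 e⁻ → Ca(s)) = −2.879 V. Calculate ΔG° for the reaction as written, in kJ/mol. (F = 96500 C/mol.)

In the reaction as written Sn⁴⁺(aq) is reduced, so the Sn⁴⁺/Sn²⁺ couple is the cathode and Ca²⁺/Ca is the anode.
E°cell = +0.152 − (−2.879) = +3.031 V; balancing electrons gives n = 2.
ΔG° = −nFE°cell = −(2)(96500)(+3.031) J/mol = −585 kJ/mol.

−585 kJ/mol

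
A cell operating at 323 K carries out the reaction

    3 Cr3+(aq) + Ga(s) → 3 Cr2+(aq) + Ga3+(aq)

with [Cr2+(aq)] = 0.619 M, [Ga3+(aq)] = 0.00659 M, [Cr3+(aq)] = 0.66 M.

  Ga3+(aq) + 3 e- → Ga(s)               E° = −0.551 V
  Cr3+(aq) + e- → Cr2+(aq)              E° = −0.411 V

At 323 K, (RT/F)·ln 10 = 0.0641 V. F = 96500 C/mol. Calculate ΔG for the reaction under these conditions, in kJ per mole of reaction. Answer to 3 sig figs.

−54.5 kJ/mol

E°cell = −0.411 − (−0.551) = +0.140 V; the balanced reaction transfers n = 3 electrons.
Q = ([Cr2+(aq)]^3·[Ga3+(aq)]) / [Cr3+(aq)]^3 = 0.00544, so log Q = −2.265 and E = +0.140 − (0.0641/3)(−2.265) = +0.1884 V.
Then ΔG = −nFE = −3 × 96500 × +0.1884 J/mol = −54.5 kJ/mol.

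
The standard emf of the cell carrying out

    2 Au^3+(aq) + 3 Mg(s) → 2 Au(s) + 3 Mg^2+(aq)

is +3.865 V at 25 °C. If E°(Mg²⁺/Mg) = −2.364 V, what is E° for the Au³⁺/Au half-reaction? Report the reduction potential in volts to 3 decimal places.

+1.501 V

In the reaction as written the Au³⁺/Au couple is reduced (cathode) and Mg²⁺/Mg is oxidized (anode), so E°cell = E°(Au³⁺/Au) − E°(Mg²⁺/Mg).
E°(Au³⁺/Au) = E°cell + E°(anode) = +3.865 + (−2.364) = +1.501 V.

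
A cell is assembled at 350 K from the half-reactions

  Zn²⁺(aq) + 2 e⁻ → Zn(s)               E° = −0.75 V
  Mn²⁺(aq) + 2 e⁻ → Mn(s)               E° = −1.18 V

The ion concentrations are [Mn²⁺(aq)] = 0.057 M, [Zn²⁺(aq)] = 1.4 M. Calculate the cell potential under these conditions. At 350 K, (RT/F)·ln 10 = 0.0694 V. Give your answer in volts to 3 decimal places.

+0.478 V

The Zn²⁺/Zn couple has the more positive E°, so it is the cathode; Mn²⁺/Mn is the anode.
The standard potential is −0.75 − (−1.18) = +0.43 V and the balanced reaction transfers n = 2 electrons.
For the overall reaction Zn²⁺(aq) + Mn(s) → Zn(s) + Mn²⁺(aq), Q = [Mn²⁺(aq)] / [Zn²⁺(aq)] = 0.0407, giving log Q = −1.390.
By the Nernst equation, E = +0.43 − (0.0694/2)·(−1.390) = +0.478 V.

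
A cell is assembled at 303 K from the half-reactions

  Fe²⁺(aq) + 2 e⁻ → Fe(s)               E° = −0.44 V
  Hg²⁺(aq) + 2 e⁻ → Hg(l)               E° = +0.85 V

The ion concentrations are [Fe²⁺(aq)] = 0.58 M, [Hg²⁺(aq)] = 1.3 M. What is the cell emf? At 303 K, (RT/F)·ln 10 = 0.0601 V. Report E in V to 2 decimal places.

The Hg²⁺/Hg couple has the more positive E°, so it is the cathode; Fe²⁺/Fe is the anode.
E°cell = +0.85 − (−0.44) = +1.29 V, with n = 2 electrons transferred.
Balancing gives Hg²⁺(aq) + Fe(s) → Hg(l) + Fe²⁺(aq); hence Q = [Fe²⁺(aq)] / [Hg²⁺(aq)] = 0.446 (log Q = −0.351).
E = E° − (0.0601/n)·log Q = +1.29 − (0.0601/2)(−0.351) = +1.30 V.

+1.30 V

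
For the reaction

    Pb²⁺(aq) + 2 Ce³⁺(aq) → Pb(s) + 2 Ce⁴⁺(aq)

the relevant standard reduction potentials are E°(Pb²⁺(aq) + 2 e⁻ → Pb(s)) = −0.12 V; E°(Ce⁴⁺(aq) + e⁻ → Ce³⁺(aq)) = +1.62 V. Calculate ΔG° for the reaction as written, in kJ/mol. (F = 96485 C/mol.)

In the reaction as written Pb²⁺(aq) is reduced, so the Pb²⁺/Pb couple is the cathode and Ce⁴⁺/Ce³⁺ is the anode.
E°cell = −0.12 − (+1.62) = −1.74 V; balancing electrons gives n = 2.
ΔG° = −nFE°cell = −(2)(96485)(−1.74) J/mol = +336 kJ/mol.

+336 kJ/mol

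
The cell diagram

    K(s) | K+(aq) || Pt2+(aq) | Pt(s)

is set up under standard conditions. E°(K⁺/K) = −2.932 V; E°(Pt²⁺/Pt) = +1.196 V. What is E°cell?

+4.128 V

By convention the left-hand electrode in cell notation is the anode (oxidation) and the right-hand electrode is the cathode (reduction).
E°cell = E°(right) − E°(left) = +1.196 − (−2.932) = +4.128 V.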